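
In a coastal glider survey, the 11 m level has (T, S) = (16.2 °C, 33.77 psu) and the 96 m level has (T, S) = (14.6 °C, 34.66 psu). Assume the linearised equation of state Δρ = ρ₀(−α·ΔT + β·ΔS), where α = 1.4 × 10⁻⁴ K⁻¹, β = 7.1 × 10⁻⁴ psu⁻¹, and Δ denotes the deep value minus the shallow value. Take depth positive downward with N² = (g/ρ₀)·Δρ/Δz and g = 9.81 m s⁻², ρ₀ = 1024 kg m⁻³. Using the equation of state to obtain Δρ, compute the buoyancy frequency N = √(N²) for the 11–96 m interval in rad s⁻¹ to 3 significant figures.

9.94 × 10⁻³ rad s⁻¹

ΔT = -1.6 K, ΔS = +0.89 psu (deep − shallow).
Δρ/ρ₀ = −αΔT + βΔS = 2.24 × 10⁻⁴ + 6.319 × 10⁻⁴ = 8.559 × 10⁻⁴, so Δρ ≈ 0.8764 kg m⁻³.
N² = (g/ρ₀)·Δρ/Δz = g·(Δρ/ρ₀)/Δz = 9.81 × 8.559 × 10⁻⁴ / 85 = 9.8781 × 10⁻⁵ s⁻².
N = √(9.8781 × 10⁻⁵) = 9.9389 × 10⁻³ rad s⁻¹ ≈ 9.94 × 10⁻³ rad s⁻¹.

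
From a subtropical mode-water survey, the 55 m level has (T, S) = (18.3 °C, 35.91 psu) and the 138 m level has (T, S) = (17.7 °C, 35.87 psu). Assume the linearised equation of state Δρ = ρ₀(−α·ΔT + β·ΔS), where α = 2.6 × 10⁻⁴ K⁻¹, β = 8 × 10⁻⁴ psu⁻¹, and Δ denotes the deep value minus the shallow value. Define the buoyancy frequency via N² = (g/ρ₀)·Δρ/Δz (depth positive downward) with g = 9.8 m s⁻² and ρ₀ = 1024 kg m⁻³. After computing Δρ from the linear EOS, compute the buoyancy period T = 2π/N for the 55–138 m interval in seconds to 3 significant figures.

1.64 × 10³ s

ΔT = -0.6 K, ΔS = -0.04 psu (deep − shallow).
Δρ/ρ₀ = −αΔT + βΔS = 1.56 × 10⁻⁴ − 3.20 × 10⁻⁵ = 1.24 × 10⁻⁴, so Δρ ≈ 0.1270 kg m⁻³.
N² = (g/ρ₀)·Δρ/Δz = g·(Δρ/ρ₀)/Δz = 9.8 × 1.24 × 10⁻⁴ / 83 = 1.4641 × 10⁻⁵ s⁻².
N = √(1.4641 × 10⁻⁵) = 3.8264 × 10⁻³ rad s⁻¹ → T = 2π/N = 1.6421 × 10³ s ≈ 1.64 × 10³ s.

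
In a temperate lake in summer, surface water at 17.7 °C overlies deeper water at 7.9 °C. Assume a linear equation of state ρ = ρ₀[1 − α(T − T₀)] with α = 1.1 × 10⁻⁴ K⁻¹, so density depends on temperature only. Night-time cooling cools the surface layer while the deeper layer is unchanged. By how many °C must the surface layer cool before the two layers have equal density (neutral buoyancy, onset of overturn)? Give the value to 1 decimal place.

9.8 °C

With temperature the only control, equal density requires T_surf′ = T_deep.
T_surf′ = 7.9 °C.
Cooling required: 17.7 − 7.9 = 9.8 °C.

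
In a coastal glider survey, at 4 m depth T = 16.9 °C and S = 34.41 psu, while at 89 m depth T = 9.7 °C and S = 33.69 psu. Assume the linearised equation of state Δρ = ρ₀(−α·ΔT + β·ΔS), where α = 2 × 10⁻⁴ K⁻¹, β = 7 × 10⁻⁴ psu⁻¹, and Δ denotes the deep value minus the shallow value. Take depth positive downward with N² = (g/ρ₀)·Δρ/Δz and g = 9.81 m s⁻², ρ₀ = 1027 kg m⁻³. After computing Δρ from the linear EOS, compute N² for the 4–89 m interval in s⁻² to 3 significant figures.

ΔT = -7.2 K, ΔS = -0.72 psu (deep − shallow).
Δρ/ρ₀ = −αΔT + βΔS = 1.44 × 10⁻³ − 5.04 × 10⁻⁴ = 9.36 × 10⁻⁴, so Δρ ≈ 0.9613 kg m⁻³.
N² = (g/ρ₀)·Δρ/Δz = g·(Δρ/ρ₀)/Δz = 9.81 × 9.36 × 10⁻⁴ / 85 = 1.0803 × 10⁻⁴ s⁻² ≈ 1.08 × 10⁻⁴ s⁻².

1.08 × 10⁻⁴ s⁻²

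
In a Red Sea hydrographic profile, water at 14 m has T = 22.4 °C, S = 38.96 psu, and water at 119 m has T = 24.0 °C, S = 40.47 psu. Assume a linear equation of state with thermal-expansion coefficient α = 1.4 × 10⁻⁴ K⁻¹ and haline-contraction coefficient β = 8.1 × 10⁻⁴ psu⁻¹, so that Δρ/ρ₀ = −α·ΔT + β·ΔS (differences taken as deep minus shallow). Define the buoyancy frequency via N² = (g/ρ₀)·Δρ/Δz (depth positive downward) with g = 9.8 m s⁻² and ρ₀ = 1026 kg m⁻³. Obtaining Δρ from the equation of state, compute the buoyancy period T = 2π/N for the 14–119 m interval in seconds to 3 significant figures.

ΔT = +1.6 K, ΔS = +1.51 psu (deep − shallow).
Δρ/ρ₀ = −αΔT + βΔS = -2.24 × 10⁻⁴ + 1.2231 × 10⁻³ = 9.991 × 10⁻⁴, so Δρ ≈ 1.025 kg m⁻³.
N² = (g/ρ₀)·Δρ/Δz = g·(Δρ/ρ₀)/Δz = 9.8 × 9.991 × 10⁻⁴ / 105 = 9.3249 × 10⁻⁵ s⁻².
N = √(9.3249 × 10⁻⁵) = 9.6566 × 10⁻³ rad s⁻¹ → T = 2π/N = 650.66 s ≈ 651 s.

651 s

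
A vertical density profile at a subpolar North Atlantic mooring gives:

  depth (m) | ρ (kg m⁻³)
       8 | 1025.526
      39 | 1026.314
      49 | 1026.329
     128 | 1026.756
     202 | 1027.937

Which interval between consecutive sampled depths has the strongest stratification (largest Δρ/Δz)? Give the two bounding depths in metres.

Compute the density gradient over each adjacent pair:
  8–39 m: Δρ/Δz = 0.788/31 = 0.025 kg m⁻⁴
  39–49 m: Δρ/Δz = 0.015/10 = 1.5 × 10⁻³ kg m⁻⁴
  49–128 m: Δρ/Δz = 0.427/79 = 5.4 × 10⁻³ kg m⁻⁴
  128–202 m: Δρ/Δz = 1.181/74 = 0.016 kg m⁻⁴
The largest gradient is in the 8–39 m interval — the pycnocline.

8–39 m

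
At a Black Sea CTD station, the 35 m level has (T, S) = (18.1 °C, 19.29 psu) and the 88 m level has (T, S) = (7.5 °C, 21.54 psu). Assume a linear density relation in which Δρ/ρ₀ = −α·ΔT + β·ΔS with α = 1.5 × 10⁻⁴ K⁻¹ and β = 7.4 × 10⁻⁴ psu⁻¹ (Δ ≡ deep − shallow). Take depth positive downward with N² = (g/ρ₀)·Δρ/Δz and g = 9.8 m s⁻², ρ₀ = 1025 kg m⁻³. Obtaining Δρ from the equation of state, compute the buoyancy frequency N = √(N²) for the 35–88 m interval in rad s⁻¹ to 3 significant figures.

ΔT = -10.6 K, ΔS = +2.25 psu (deep − shallow).
Δρ/ρ₀ = −αΔT + βΔS = 1.59 × 10⁻³ + 1.665 × 10⁻³ = 3.255 × 10⁻³, so Δρ ≈ 3.336 kg m⁻³.
N² = (g/ρ₀)·Δρ/Δz = g·(Δρ/ρ₀)/Δz = 9.8 × 3.255 × 10⁻³ / 53 = 6.0187 × 10⁻⁴ s⁻².
N = √(6.0187 × 10⁻⁴) = 0.024533 rad s⁻¹ ≈ 0.0245 rad s⁻¹.

0.0245 rad s⁻¹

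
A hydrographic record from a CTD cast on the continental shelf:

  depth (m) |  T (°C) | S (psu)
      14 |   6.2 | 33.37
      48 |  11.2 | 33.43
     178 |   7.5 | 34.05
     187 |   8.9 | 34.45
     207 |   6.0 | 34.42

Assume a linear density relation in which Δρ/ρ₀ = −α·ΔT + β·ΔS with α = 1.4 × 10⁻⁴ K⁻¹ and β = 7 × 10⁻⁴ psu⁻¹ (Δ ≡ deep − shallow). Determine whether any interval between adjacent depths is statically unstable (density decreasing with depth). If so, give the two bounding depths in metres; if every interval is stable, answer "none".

Evaluate Δρ/ρ₀ = −αΔT + βΔS across each adjacent pair:
  14–48 m: −αΔT+βΔS = −(1.4 × 10⁻⁴)(+5.0)+(7 × 10⁻⁴)(+0.06) = -6.6 × 10⁻⁴ → UNSTABLE
  48–178 m: −αΔT+βΔS = −(1.4 × 10⁻⁴)(-3.7)+(7 × 10⁻⁴)(+0.62) = 9.5 × 10⁻⁴ → stable
  178–187 m: −αΔT+βΔS = −(1.4 × 10⁻⁴)(+1.4)+(7 × 10⁻⁴)(+0.40) = 8.4 × 10⁻⁵ → stable
  187–207 m: −αΔT+βΔS = −(1.4 × 10⁻⁴)(-2.9)+(7 × 10⁻⁴)(-0.03) = 3.8 × 10⁻⁴ → stable
The 14–48 m interval has Δρ < 0: lighter water underlies denser water.

14–48 m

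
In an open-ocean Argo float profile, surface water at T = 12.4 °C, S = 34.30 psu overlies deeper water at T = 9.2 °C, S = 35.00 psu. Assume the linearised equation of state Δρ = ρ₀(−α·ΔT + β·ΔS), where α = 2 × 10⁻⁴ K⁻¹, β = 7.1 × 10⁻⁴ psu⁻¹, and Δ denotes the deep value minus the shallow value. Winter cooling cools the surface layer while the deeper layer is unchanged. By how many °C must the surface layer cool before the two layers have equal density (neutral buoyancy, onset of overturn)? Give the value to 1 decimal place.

Neutral buoyancy requires Δρ = 0, i.e. −α(T_deep − T_surf′) + β(S_deep − S_surf) = 0.
T_surf′ = T_deep − (β/α)·ΔS = 9.2 − (7.1 × 10⁻⁴/2 × 10⁻⁴)·(+0.70) = 6.715 °C.
Cooling required: 12.4 − (6.715) = 5.685 °C.

5.7 °C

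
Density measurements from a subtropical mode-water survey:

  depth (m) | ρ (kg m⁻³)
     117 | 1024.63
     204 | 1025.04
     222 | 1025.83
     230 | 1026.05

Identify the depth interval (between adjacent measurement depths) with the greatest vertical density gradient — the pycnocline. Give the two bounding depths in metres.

Compute the density gradient over each adjacent pair:
  117–204 m: Δρ/Δz = 0.41/87 = 4.7 × 10⁻³ kg m⁻⁴
  204–222 m: Δρ/Δz = 0.79/18 = 0.044 kg m⁻⁴
  222–230 m: Δρ/Δz = 0.22/8 = 0.028 kg m⁻⁴
The largest gradient is in the 204–222 m interval — the pycnocline.

204–222 m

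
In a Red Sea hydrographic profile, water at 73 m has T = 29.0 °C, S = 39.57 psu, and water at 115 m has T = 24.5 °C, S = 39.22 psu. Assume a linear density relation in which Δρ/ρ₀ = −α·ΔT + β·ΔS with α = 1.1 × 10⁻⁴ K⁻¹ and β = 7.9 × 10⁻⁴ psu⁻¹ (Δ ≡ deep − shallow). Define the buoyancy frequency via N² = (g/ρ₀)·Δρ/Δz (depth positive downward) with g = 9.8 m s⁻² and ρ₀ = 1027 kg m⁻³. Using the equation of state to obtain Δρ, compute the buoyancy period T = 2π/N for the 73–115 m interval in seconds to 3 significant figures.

ΔT = -4.5 K, ΔS = -0.35 psu (deep − shallow).
Δρ/ρ₀ = −αΔT + βΔS = 4.95 × 10⁻⁴ − 2.765 × 10⁻⁴ = 2.185 × 10⁻⁴, so Δρ ≈ 0.2244 kg m⁻³.
N² = (g/ρ₀)·Δρ/Δz = g·(Δρ/ρ₀)/Δz = 9.8 × 2.185 × 10⁻⁴ / 42 = 5.0983 × 10⁻⁵ s⁻².
N = √(5.0983 × 10⁻⁵) = 7.1402 × 10⁻³ rad s⁻¹ → T = 2π/N = 879.97 s ≈ 880 s.

880 s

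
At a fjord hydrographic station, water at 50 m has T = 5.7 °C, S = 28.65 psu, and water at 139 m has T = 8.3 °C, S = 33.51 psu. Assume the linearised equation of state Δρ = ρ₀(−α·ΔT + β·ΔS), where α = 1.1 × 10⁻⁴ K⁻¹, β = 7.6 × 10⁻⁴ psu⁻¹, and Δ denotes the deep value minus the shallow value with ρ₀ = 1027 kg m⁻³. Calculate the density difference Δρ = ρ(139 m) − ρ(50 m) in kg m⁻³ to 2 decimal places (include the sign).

+3.50 kg m⁻³

ΔT = +2.6 K, ΔS = +4.86 psu (deep − shallow).
Δρ/ρ₀ = −(1.1 × 10⁻⁴)(+2.6) + (7.6 × 10⁻⁴)(+4.86) = 3.4076 × 10⁻³.
Δρ = 1027 × (3.4076 × 10⁻³) = +3.50 kg m⁻³.
Positive Δρ: denser below, stable.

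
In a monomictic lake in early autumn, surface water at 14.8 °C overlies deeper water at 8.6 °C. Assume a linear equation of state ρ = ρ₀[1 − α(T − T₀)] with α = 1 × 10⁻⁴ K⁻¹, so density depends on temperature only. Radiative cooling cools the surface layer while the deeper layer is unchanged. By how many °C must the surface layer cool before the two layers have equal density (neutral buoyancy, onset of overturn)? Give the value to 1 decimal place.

With temperature the only control, equal density requires T_surf′ = T_deep.
T_surf′ = 8.6 °C.
Cooling required: 14.8 − 8.6 = 6.2 °C.

6.2 °C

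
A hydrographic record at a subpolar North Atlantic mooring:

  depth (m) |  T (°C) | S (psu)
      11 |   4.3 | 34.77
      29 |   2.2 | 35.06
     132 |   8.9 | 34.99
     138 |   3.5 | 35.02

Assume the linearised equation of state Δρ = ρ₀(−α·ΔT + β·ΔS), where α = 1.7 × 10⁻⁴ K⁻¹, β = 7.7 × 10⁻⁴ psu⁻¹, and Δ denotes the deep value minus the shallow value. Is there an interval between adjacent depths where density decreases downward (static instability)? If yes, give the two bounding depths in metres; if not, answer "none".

Evaluate Δρ/ρ₀ = −αΔT + βΔS across each adjacent pair:
  11–29 m: −αΔT+βΔS = −(1.7 × 10⁻⁴)(-2.1)+(7.7 × 10⁻⁴)(+0.29) = 5.8 × 10⁻⁴ → stable
  29–132 m: −αΔT+βΔS = −(1.7 × 10⁻⁴)(+6.7)+(7.7 × 10⁻⁴)(-0.07) = -1.2 × 10⁻³ → UNSTABLE
  132–138 m: −αΔT+βΔS = −(1.7 × 10⁻⁴)(-5.4)+(7.7 × 10⁻⁴)(+0.03) = 9.4 × 10⁻⁴ → stable
The 29–132 m interval has Δρ < 0: lighter water underlies denser water.

29–132 m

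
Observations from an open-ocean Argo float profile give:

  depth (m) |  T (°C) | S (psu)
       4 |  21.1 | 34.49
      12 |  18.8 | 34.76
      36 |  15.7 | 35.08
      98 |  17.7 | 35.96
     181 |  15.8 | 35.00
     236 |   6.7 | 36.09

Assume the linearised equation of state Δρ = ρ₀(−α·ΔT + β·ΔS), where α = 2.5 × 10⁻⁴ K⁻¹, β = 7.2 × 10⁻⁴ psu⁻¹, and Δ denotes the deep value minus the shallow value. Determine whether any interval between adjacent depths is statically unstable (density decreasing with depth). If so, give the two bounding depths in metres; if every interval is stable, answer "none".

Evaluate Δρ/ρ₀ = −αΔT + βΔS across each adjacent pair:
  4–12 m: −αΔT+βΔS = −(2.5 × 10⁻⁴)(-2.3)+(7.2 × 10⁻⁴)(+0.27) = 7.7 × 10⁻⁴ → stable
  12–36 m: −αΔT+βΔS = −(2.5 × 10⁻⁴)(-3.1)+(7.2 × 10⁻⁴)(+0.32) = 1.0 × 10⁻³ → stable
  36–98 m: −αΔT+βΔS = −(2.5 × 10⁻⁴)(+2.0)+(7.2 × 10⁻⁴)(+0.88) = 1.3 × 10⁻⁴ → stable
  98–181 m: −αΔT+βΔS = −(2.5 × 10⁻⁴)(-1.9)+(7.2 × 10⁻⁴)(-0.96) = -2.2 × 10⁻⁴ → UNSTABLE
  181–236 m: −αΔT+βΔS = −(2.5 × 10⁻⁴)(-9.1)+(7.2 × 10⁻⁴)(+1.09) = 3.1 × 10⁻³ → stable
The 98–181 m interval has Δρ < 0: lighter water underlies denser water.

98–181 m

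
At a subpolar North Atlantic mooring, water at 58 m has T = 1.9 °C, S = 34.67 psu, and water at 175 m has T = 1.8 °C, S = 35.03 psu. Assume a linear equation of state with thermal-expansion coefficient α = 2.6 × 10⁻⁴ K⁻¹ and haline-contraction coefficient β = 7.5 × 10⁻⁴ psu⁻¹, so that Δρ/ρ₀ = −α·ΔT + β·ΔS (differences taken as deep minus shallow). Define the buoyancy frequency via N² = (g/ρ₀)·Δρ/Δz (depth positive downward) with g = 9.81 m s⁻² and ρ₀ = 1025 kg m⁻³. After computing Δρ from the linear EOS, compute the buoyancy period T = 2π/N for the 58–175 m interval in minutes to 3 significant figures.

ΔT = -0.1 K, ΔS = +0.36 psu (deep − shallow).
Δρ/ρ₀ = −αΔT + βΔS = 2.60 × 10⁻⁵ + 2.70 × 10⁻⁴ = 2.96 × 10⁻⁴, so Δρ ≈ 0.3034 kg m⁻³.
N² = (g/ρ₀)·Δρ/Δz = g·(Δρ/ρ₀)/Δz = 9.81 × 2.96 × 10⁻⁴ / 117 = 2.4818 × 10⁻⁵ s⁻².
N = √(2.4818 × 10⁻⁵) = 4.9818 × 10⁻³ rad s⁻¹ → T = 2π/N = 1.2612 × 10³ s = 21.020 min ≈ 21.0 min.

21.0 min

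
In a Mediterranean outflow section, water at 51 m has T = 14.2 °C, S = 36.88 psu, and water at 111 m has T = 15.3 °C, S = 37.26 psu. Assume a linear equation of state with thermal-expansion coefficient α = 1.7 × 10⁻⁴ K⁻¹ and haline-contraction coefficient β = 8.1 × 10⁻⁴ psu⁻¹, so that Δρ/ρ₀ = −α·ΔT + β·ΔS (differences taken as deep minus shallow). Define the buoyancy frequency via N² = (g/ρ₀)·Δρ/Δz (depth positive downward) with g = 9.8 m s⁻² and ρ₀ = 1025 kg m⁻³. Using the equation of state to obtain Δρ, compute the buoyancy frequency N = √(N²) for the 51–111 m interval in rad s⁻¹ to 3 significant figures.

4.44 × 10⁻³ rad s⁻¹

ΔT = +1.1 K, ΔS = +0.38 psu (deep − shallow).
Δρ/ρ₀ = −αΔT + βΔS = -1.87 × 10⁻⁴ + 3.078 × 10⁻⁴ = 1.208 × 10⁻⁴, so Δρ ≈ 0.1238 kg m⁻³.
N² = (g/ρ₀)·Δρ/Δz = g·(Δρ/ρ₀)/Δz = 9.8 × 1.208 × 10⁻⁴ / 60 = 1.9731 × 10⁻⁵ s⁻².
N = √(1.9731 × 10⁻⁵) = 4.4420 × 10⁻³ rad s⁻¹ ≈ 4.44 × 10⁻³ rad s⁻¹.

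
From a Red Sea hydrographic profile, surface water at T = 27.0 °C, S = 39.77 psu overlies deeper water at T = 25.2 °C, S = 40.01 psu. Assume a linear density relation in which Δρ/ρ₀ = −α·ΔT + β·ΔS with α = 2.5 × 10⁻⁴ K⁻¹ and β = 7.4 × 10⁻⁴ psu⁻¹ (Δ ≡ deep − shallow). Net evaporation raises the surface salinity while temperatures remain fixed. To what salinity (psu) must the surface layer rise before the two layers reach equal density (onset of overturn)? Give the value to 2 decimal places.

40.62 psu

Neutral buoyancy requires −α(T_deep − T_surf) + β(S_deep − S_surf′) = 0.
S_surf′ = S_deep − (α/β)·ΔT = 40.01 − (2.5 × 10⁻⁴/7.4 × 10⁻⁴)·(-1.8) = 40.6181 psu.
Increase required: 40.6181 − 39.77 = 0.8481 psu.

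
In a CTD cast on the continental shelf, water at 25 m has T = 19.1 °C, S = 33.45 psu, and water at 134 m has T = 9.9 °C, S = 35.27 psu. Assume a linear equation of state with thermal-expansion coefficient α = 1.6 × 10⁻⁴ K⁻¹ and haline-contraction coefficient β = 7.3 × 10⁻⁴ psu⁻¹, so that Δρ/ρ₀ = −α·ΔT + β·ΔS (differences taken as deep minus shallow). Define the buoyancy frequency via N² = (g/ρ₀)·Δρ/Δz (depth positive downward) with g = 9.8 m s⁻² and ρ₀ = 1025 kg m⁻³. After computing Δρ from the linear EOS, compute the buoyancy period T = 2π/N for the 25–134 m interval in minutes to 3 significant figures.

6.60 min

ΔT = -9.2 K, ΔS = +1.82 psu (deep − shallow).
Δρ/ρ₀ = −αΔT + βΔS = 1.472 × 10⁻³ + 1.3286 × 10⁻³ = 2.8006 × 10⁻³, so Δρ ≈ 2.871 kg m⁻³.
N² = (g/ρ₀)·Δρ/Δz = g·(Δρ/ρ₀)/Δz = 9.8 × 2.8006 × 10⁻³ / 109 = 2.5180 × 10⁻⁴ s⁻².
N = √(2.5180 × 10⁻⁴) = 0.015868 rad s⁻¹ → T = 2π/N = 395.97 s = 6.5995 min ≈ 6.60 min.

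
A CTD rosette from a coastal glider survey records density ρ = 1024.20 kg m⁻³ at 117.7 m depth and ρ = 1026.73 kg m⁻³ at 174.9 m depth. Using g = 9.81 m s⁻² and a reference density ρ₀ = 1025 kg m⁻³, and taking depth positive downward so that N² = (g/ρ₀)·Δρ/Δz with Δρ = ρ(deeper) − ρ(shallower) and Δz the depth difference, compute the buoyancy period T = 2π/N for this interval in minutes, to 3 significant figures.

5.09 min

Δρ = 1026.73 − 1024.20 = 2.53 kg m⁻³ over Δz = 174.9 − 117.7 = 57.2 m.
N² = (9.81/1025) × (2.53/57.2) = 4.2332 × 10⁻⁴ s⁻².
N = √(4.2332 × 10⁻⁴) = 0.020575 rad s⁻¹, so T = 2π/N = 305.38 s = 5.0897 min ≈ 5.09 min.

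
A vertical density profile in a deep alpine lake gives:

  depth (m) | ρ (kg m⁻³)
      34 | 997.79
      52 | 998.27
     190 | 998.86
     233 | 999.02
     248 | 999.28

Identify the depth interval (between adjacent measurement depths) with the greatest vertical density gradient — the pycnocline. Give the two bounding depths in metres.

Compute the density gradient over each adjacent pair:
  34–52 m: Δρ/Δz = 0.48/18 = 0.027 kg m⁻⁴
  52–190 m: Δρ/Δz = 0.59/138 = 4.3 × 10⁻³ kg m⁻⁴
  190–233 m: Δρ/Δz = 0.16/43 = 3.7 × 10⁻³ kg m⁻⁴
  233–248 m: Δρ/Δz = 0.26/15 = 0.017 kg m⁻⁴
The largest gradient is in the 34–52 m interval — the pycnocline.

34–52 m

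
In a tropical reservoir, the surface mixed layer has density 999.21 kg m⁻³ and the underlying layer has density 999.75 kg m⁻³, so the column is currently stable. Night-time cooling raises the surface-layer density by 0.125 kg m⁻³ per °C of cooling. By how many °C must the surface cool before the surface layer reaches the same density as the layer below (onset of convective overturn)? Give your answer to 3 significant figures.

4.32 °C

Density deficit of the surface layer: 999.75 − 999.21 = 0.54 kg m⁻³.
Required change = 0.54 / 0.125 = 4.32 °C.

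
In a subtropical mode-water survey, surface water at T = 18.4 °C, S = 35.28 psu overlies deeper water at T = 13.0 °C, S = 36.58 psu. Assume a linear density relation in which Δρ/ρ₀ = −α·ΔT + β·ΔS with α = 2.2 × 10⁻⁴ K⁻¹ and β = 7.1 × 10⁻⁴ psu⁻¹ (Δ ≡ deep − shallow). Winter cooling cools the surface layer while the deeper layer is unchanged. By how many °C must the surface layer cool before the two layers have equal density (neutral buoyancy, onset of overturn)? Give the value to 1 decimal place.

9.6 °C

Neutral buoyancy requires Δρ = 0, i.e. −α(T_deep − T_surf′) + β(S_deep − S_surf) = 0.
T_surf′ = T_deep − (β/α)·ΔS = 13.0 − (7.1 × 10⁻⁴/2.2 × 10⁻⁴)·(+1.30) = 8.805 °C.
Cooling required: 18.4 − (8.805) = 9.595 °C.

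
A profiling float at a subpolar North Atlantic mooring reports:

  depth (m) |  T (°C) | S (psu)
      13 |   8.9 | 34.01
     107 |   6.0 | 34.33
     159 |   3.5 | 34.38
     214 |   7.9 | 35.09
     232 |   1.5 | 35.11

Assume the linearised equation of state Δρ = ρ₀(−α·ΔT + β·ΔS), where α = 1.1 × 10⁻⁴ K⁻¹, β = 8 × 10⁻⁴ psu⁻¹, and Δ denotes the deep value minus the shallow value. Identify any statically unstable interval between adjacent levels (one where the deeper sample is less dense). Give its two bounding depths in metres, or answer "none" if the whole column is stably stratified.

none

Evaluate Δρ/ρ₀ = −αΔT + βΔS across each adjacent pair:
  13–107 m: −αΔT+βΔS = −(1.1 × 10⁻⁴)(-2.9)+(8 × 10⁻⁴)(+0.32) = 5.7 × 10⁻⁴ → stable
  107–159 m: −αΔT+βΔS = −(1.1 × 10⁻⁴)(-2.5)+(8 × 10⁻⁴)(+0.05) = 3.2 × 10⁻⁴ → stable
  159–214 m: −αΔT+βΔS = −(1.1 × 10⁻⁴)(+4.4)+(8 × 10⁻⁴)(+0.71) = 8.4 × 10⁻⁵ → stable
  214–232 m: −αΔT+βΔS = −(1.1 × 10⁻⁴)(-6.4)+(8 × 10⁻⁴)(+0.02) = 7.2 × 10⁻⁴ → stable
Every interval has Δρ > 0: the column is stably stratified throughout.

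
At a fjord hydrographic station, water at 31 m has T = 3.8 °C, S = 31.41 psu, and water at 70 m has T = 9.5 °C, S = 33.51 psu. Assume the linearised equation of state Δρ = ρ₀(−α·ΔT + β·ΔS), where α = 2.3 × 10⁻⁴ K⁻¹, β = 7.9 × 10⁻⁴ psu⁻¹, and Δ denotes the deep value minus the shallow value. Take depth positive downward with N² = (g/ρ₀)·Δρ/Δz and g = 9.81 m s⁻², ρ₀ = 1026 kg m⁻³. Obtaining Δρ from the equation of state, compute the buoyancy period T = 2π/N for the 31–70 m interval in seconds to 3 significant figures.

ΔT = +5.7 K, ΔS = +2.10 psu (deep − shallow).
Δρ/ρ₀ = −αΔT + βΔS = -1.311 × 10⁻³ + 1.659 × 10⁻³ = 3.48 × 10⁻⁴, so Δρ ≈ 0.3570 kg m⁻³.
N² = (g/ρ₀)·Δρ/Δz = g·(Δρ/ρ₀)/Δz = 9.81 × 3.48 × 10⁻⁴ / 39 = 8.7535 × 10⁻⁵ s⁻².
N = √(8.7535 × 10⁻⁵) = 9.3560 × 10⁻³ rad s⁻¹ → T = 2π/N = 671.57 s ≈ 672 s.

672 s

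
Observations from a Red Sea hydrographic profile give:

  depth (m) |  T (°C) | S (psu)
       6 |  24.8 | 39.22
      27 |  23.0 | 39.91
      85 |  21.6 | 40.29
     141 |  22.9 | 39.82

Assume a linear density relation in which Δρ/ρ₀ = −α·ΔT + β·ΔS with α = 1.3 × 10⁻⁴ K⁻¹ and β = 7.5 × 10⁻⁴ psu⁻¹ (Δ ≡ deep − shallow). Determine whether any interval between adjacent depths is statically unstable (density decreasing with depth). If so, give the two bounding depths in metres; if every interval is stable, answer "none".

85–141 m

Evaluate Δρ/ρ₀ = −αΔT + βΔS across each adjacent pair:
  6–27 m: −αΔT+βΔS = −(1.3 × 10⁻⁴)(-1.8)+(7.5 × 10⁻⁴)(+0.69) = 7.5 × 10⁻⁴ → stable
  27–85 m: −αΔT+βΔS = −(1.3 × 10⁻⁴)(-1.4)+(7.5 × 10⁻⁴)(+0.38) = 4.7 × 10⁻⁴ → stable
  85–141 m: −αΔT+βΔS = −(1.3 × 10⁻⁴)(+1.3)+(7.5 × 10⁻⁴)(-0.47) = -5.2 × 10⁻⁴ → UNSTABLE
The 85–141 m interval has Δρ < 0: lighter water underlies denser water.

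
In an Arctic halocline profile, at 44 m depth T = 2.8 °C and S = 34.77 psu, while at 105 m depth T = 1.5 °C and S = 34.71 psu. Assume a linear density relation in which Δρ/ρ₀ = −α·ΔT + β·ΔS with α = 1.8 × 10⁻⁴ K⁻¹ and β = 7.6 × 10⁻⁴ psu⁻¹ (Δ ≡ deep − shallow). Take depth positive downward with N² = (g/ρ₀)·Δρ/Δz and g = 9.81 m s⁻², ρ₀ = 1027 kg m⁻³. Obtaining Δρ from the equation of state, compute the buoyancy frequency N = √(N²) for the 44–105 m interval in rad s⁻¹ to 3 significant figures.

5.50 × 10⁻³ rad s⁻¹

ΔT = -1.3 K, ΔS = -0.06 psu (deep − shallow).
Δρ/ρ₀ = −αΔT + βΔS = 2.34 × 10⁻⁴ − 4.56 × 10⁻⁵ = 1.884 × 10⁻⁴, so Δρ ≈ 0.1935 kg m⁻³.
N² = (g/ρ₀)·Δρ/Δz = g·(Δρ/ρ₀)/Δz = 9.81 × 1.884 × 10⁻⁴ / 61 = 3.0298 × 10⁻⁵ s⁻².
N = √(3.0298 × 10⁻⁵) = 5.5044 × 10⁻³ rad s⁻¹ ≈ 5.50 × 10⁻³ rad s⁻¹.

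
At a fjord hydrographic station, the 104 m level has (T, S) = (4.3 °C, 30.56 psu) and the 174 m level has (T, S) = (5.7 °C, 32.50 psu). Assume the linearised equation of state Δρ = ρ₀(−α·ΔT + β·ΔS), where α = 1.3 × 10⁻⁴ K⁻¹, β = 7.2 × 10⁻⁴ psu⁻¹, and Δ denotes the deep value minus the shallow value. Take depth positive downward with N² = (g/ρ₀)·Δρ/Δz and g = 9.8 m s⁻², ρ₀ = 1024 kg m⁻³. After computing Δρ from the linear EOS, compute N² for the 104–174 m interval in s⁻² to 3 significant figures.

1.70 × 10⁻⁴ s⁻²

ΔT = +1.4 K, ΔS = +1.94 psu (deep − shallow).
Δρ/ρ₀ = −αΔT + βΔS = -1.82 × 10⁻⁴ + 1.3968 × 10⁻³ = 1.2148 × 10⁻³, so Δρ ≈ 1.244 kg m⁻³.
N² = (g/ρ₀)·Δρ/Δz = g·(Δρ/ρ₀)/Δz = 9.8 × 1.2148 × 10⁻³ / 70 = 1.7007 × 10⁻⁴ s⁻² ≈ 1.70 × 10⁻⁴ s⁻².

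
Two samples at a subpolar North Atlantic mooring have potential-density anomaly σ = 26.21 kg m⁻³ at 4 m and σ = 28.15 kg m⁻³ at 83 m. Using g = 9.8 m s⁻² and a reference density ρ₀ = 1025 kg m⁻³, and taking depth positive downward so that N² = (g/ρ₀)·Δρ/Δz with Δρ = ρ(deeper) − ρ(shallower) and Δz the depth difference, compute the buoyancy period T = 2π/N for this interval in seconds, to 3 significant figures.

Δρ = 1028.15 − 1026.21 = 1.94 kg m⁻³ over Δz = 83 − 4 = 79 m.
N² = (9.8/1025) × (1.94/79) = 2.3479 × 10⁻⁴ s⁻².
N = √(2.3479 × 10⁻⁴) = 0.015323 rad s⁻¹, so T = 2π/N = 410.05 s ≈ 410 s.

410 s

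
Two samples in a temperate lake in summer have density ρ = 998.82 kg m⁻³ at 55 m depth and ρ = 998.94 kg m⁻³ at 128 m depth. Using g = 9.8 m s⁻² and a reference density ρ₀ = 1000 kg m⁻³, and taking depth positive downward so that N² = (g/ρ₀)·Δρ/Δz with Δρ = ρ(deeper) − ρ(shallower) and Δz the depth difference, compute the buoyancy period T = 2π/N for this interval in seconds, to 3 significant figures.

Δρ = 998.94 − 998.82 = 0.12 kg m⁻³ over Δz = 128 − 55 = 73 m.
N² = (9.8/1000) × (0.12/73) = 1.6110 × 10⁻⁵ s⁻².
N = √(1.6110 × 10⁻⁵) = 4.0137 × 10⁻³ rad s⁻¹, so T = 2π/N = 1.5654 × 10³ s ≈ 1.57 × 10³ s.

1.57 × 10³ s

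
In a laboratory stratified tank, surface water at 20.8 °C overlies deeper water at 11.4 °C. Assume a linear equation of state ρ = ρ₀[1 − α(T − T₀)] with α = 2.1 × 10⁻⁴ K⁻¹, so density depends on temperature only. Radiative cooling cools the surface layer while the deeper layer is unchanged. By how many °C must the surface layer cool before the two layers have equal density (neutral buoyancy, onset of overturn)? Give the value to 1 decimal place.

9.4 °C

With temperature the only control, equal density requires T_surf′ = T_deep.
T_surf′ = 11.4 °C.
Cooling required: 20.8 − 11.4 = 9.4 °C.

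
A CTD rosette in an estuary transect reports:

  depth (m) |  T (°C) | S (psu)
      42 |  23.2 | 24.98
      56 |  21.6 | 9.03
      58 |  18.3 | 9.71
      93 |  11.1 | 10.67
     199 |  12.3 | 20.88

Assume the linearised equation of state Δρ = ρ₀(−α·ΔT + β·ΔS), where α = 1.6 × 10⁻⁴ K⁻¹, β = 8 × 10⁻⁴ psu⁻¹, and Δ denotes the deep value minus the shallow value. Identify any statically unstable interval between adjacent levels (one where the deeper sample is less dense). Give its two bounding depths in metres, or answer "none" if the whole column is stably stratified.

Evaluate Δρ/ρ₀ = −αΔT + βΔS across each adjacent pair:
  42–56 m: −αΔT+βΔS = −(1.6 × 10⁻⁴)(-1.6)+(8 × 10⁻⁴)(-15.95) = -0.013 → UNSTABLE
  56–58 m: −αΔT+βΔS = −(1.6 × 10⁻⁴)(-3.3)+(8 × 10⁻⁴)(+0.68) = 1.1 × 10⁻³ → stable
  58–93 m: −αΔT+βΔS = −(1.6 × 10⁻⁴)(-7.2)+(8 × 10⁻⁴)(+0.96) = 1.9 × 10⁻³ → stable
  93–199 m: −αΔT+βΔS = −(1.6 × 10⁻⁴)(+1.2)+(8 × 10⁻⁴)(+10.21) = 8.0 × 10⁻³ → stable
The 42–56 m interval has Δρ < 0: lighter water underlies denser water.

42–56 m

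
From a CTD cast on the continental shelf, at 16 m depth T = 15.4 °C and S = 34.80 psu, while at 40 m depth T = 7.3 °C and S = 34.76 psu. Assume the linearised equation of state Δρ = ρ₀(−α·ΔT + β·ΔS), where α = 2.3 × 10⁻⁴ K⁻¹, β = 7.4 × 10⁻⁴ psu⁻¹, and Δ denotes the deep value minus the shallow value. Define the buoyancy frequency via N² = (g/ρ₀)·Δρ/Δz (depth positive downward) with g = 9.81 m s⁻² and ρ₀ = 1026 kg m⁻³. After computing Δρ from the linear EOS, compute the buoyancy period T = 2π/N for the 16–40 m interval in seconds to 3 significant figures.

230 s

ΔT = -8.1 K, ΔS = -0.04 psu (deep − shallow).
Δρ/ρ₀ = −αΔT + βΔS = 1.863 × 10⁻³ − 2.96 × 10⁻⁵ = 1.8334 × 10⁻³, so Δρ ≈ 1.881 kg m⁻³.
N² = (g/ρ₀)·Δρ/Δz = g·(Δρ/ρ₀)/Δz = 9.81 × 1.8334 × 10⁻³ / 24 = 7.4940 × 10⁻⁴ s⁻².
N = √(7.4940 × 10⁻⁴) = 0.027375 rad s⁻¹ → T = 2π/N = 229.52 s ≈ 230 s.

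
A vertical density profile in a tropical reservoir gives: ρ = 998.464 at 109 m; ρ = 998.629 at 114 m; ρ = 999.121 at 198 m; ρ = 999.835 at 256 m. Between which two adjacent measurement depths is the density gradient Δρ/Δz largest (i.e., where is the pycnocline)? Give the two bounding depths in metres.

109–114 m

Compute the density gradient over each adjacent pair:
  109–114 m: Δρ/Δz = 0.165/5 = 0.033 kg m⁻⁴
  114–198 m: Δρ/Δz = 0.492/84 = 5.9 × 10⁻³ kg m⁻⁴
  198–256 m: Δρ/Δz = 0.714/58 = 0.012 kg m⁻⁴
The largest gradient is in the 109–114 m interval — the pycnocline.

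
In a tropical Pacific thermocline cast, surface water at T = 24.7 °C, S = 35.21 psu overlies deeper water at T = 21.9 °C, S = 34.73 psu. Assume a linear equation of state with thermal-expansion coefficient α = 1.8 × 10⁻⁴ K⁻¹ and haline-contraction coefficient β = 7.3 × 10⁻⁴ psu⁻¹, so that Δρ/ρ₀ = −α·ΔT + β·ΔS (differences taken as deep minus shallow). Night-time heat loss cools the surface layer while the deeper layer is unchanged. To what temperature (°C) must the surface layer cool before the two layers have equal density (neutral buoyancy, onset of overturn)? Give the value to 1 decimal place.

Neutral buoyancy requires Δρ = 0, i.e. −α(T_deep − T_surf′) + β(S_deep − S_surf) = 0.
T_surf′ = T_deep − (β/α)·ΔS = 21.9 − (7.3 × 10⁻⁴/1.8 × 10⁻⁴)·(-0.48) = 23.847 °C.
Cooling required: 24.7 − (23.847) = 0.853 °C.

23.8 °C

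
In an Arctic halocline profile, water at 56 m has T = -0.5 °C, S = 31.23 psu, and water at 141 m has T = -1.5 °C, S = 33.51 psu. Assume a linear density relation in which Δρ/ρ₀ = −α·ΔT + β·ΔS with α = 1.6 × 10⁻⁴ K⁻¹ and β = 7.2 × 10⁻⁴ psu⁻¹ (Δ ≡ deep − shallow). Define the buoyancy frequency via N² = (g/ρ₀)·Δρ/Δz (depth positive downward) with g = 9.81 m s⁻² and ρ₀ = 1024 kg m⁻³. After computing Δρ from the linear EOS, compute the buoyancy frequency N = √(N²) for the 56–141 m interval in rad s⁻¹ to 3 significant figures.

ΔT = -1.0 K, ΔS = +2.28 psu (deep − shallow).
Δρ/ρ₀ = −αΔT + βΔS = 1.60 × 10⁻⁴ + 1.6416 × 10⁻³ = 1.8016 × 10⁻³, so Δρ ≈ 1.845 kg m⁻³.
N² = (g/ρ₀)·Δρ/Δz = g·(Δρ/ρ₀)/Δz = 9.81 × 1.8016 × 10⁻³ / 85 = 2.0793 × 10⁻⁴ s⁻².
N = √(2.0793 × 10⁻⁴) = 0.014420 rad s⁻¹ ≈ 0.0144 rad s⁻¹.

0.0144 rad s⁻¹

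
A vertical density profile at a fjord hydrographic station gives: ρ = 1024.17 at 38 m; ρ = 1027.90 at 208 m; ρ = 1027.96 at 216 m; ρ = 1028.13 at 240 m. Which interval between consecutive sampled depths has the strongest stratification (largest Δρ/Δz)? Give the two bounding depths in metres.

38–208 m

Compute the density gradient over each adjacent pair:
  38–208 m: Δρ/Δz = 3.73/170 = 0.022 kg m⁻⁴
  208–216 m: Δρ/Δz = 0.06/8 = 7.5 × 10⁻³ kg m⁻⁴
  216–240 m: Δρ/Δz = 0.17/24 = 7.1 × 10⁻³ kg m⁻⁴
The largest gradient is in the 38–208 m interval — the pycnocline.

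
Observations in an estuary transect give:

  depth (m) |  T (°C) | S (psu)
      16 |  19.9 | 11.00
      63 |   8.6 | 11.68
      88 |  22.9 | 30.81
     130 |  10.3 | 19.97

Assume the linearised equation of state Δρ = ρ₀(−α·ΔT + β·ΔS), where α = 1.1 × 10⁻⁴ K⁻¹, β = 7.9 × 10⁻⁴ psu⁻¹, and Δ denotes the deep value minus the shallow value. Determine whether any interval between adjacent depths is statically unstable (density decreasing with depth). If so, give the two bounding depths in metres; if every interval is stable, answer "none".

Evaluate Δρ/ρ₀ = −αΔT + βΔS across each adjacent pair:
  16–63 m: −αΔT+βΔS = −(1.1 × 10⁻⁴)(-11.3)+(7.9 × 10⁻⁴)(+0.68) = 1.8 × 10⁻³ → stable
  63–88 m: −αΔT+βΔS = −(1.1 × 10⁻⁴)(+14.3)+(7.9 × 10⁻⁴)(+19.13) = 0.014 → stable
  88–130 m: −αΔT+βΔS = −(1.1 × 10⁻⁴)(-12.6)+(7.9 × 10⁻⁴)(-10.84) = -7.2 × 10⁻³ → UNSTABLE
The 88–130 m interval has Δρ < 0: lighter water underlies denser water.

88–130 m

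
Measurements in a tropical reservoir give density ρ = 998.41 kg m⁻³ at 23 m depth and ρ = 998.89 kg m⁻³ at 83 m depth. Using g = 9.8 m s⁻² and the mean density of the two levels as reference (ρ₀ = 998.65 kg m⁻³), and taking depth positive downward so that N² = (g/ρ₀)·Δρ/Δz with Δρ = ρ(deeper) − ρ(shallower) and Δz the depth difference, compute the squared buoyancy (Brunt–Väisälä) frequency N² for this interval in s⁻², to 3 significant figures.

7.85 × 10⁻⁵ s⁻²

Δρ = 998.89 − 998.41 = 0.48 kg m⁻³ over Δz = 83 − 23 = 60 m.
N² = (9.8/998.65) × (0.48/60) = 7.8506 × 10⁻⁵ s⁻² ≈ 7.85 × 10⁻⁵ s⁻².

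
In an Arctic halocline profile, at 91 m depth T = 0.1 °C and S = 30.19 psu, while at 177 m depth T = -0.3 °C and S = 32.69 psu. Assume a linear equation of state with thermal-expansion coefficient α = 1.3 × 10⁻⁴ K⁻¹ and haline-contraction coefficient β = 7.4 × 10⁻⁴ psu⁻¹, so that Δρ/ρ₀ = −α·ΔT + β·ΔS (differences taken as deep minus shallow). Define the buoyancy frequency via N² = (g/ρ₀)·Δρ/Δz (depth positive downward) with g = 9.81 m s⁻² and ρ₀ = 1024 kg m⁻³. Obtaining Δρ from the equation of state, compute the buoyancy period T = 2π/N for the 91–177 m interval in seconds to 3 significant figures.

ΔT = -0.4 K, ΔS = +2.50 psu (deep − shallow).
Δρ/ρ₀ = −αΔT + βΔS = 5.20 × 10⁻⁵ + 1.85 × 10⁻³ = 1.902 × 10⁻³, so Δρ ≈ 1.948 kg m⁻³.
N² = (g/ρ₀)·Δρ/Δz = g·(Δρ/ρ₀)/Δz = 9.81 × 1.902 × 10⁻³ / 86 = 2.1696 × 10⁻⁴ s⁻².
N = √(2.1696 × 10⁻⁴) = 0.014730 rad s⁻¹ → T = 2π/N = 426.56 s ≈ 427 s.

427 s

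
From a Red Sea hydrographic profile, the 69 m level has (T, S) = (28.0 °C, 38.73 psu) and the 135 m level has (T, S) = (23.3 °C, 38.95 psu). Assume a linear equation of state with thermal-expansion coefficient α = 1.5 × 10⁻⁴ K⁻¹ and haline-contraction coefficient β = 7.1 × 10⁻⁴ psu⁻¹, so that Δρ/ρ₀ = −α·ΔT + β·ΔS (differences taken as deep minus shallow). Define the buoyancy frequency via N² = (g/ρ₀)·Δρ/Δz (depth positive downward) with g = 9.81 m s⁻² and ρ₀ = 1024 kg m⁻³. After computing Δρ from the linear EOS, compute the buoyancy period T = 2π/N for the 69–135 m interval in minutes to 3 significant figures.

ΔT = -4.7 K, ΔS = +0.22 psu (deep − shallow).
Δρ/ρ₀ = −αΔT + βΔS = 7.05 × 10⁻⁴ + 1.562 × 10⁻⁴ = 8.612 × 10⁻⁴, so Δρ ≈ 0.8819 kg m⁻³.
N² = (g/ρ₀)·Δρ/Δz = g·(Δρ/ρ₀)/Δz = 9.81 × 8.612 × 10⁻⁴ / 66 = 1.2801 × 10⁻⁴ s⁻².
N = √(1.2801 × 10⁻⁴) = 0.011314 rad s⁻¹ → T = 2π/N = 555.35 s = 9.2558 min ≈ 9.26 min.

9.26 min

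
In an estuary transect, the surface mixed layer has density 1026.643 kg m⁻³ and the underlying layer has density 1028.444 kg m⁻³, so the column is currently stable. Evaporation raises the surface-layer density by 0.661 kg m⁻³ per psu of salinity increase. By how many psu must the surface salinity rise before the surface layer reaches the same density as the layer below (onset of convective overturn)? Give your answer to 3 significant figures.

2.72 psu

Density deficit of the surface layer: 1028.444 − 1026.643 = 1.801 kg m⁻³.
Required change = 1.801 / 0.661 = 2.72 psu.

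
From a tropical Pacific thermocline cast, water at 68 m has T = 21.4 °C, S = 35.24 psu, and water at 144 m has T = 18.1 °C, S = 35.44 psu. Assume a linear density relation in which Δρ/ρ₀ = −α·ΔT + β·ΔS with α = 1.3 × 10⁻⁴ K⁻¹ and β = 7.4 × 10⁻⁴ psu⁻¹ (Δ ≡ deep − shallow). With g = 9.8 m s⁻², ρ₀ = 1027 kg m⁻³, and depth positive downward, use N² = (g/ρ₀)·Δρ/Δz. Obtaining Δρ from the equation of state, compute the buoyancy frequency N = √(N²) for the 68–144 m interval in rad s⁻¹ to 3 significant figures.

8.63 × 10⁻³ rad s⁻¹

ΔT = -3.3 K, ΔS = +0.20 psu (deep − shallow).
Δρ/ρ₀ = −αΔT + βΔS = 4.29 × 10⁻⁴ + 1.48 × 10⁻⁴ = 5.77 × 10⁻⁴, so Δρ ≈ 0.5926 kg m⁻³.
N² = (g/ρ₀)·Δρ/Δz = g·(Δρ/ρ₀)/Δz = 9.8 × 5.77 × 10⁻⁴ / 76 = 7.4403 × 10⁻⁵ s⁻².
N = √(7.4403 × 10⁻⁵) = 8.6257 × 10⁻³ rad s⁻¹ ≈ 8.63 × 10⁻³ rad s⁻¹.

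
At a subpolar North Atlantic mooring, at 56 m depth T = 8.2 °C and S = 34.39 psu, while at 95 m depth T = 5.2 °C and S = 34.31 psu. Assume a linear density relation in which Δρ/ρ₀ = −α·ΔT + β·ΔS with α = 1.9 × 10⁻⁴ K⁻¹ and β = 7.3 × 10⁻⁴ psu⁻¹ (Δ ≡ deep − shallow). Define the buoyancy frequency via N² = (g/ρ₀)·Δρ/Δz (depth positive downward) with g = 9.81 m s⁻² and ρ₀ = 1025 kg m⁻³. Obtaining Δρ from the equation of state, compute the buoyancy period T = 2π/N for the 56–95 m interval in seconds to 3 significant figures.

ΔT = -3.0 K, ΔS = -0.08 psu (deep − shallow).
Δρ/ρ₀ = −αΔT + βΔS = 5.70 × 10⁻⁴ − 5.84 × 10⁻⁵ = 5.116 × 10⁻⁴, so Δρ ≈ 0.5244 kg m⁻³.
N² = (g/ρ₀)·Δρ/Δz = g·(Δρ/ρ₀)/Δz = 9.81 × 5.116 × 10⁻⁴ / 39 = 1.2869 × 10⁻⁴ s⁻².
N = √(1.2869 × 10⁻⁴) = 0.011344 rad s⁻¹ → T = 2π/N = 553.88 s ≈ 554 s.

554 s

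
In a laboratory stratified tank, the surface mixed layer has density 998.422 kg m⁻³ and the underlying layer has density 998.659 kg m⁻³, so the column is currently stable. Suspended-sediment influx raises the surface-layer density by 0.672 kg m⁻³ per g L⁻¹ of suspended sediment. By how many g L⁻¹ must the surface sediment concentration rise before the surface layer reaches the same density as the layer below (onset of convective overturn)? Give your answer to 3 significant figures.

0.353 g L⁻¹

Density deficit of the surface layer: 998.659 − 998.422 = 0.237 kg m⁻³.
Required change = 0.237 / 0.672 = 0.353 g L⁻¹.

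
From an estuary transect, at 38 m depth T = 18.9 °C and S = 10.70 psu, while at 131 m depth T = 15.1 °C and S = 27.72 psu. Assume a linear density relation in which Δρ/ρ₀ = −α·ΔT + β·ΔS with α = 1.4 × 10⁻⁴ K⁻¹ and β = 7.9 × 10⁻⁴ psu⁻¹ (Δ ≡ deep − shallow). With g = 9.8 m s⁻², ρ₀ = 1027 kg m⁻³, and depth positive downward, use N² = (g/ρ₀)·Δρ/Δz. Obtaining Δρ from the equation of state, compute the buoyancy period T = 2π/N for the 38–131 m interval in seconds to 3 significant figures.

164 s

ΔT = -3.8 K, ΔS = +17.02 psu (deep − shallow).
Δρ/ρ₀ = −αΔT + βΔS = 5.32 × 10⁻⁴ + 0.0134458 = 0.0139778, so Δρ ≈ 14.36 kg m⁻³.
N² = (g/ρ₀)·Δρ/Δz = g·(Δρ/ρ₀)/Δz = 9.8 × 0.0139778 / 93 = 1.4729 × 10⁻³ s⁻².
N = √(1.4729 × 10⁻³) = 0.038378 rad s⁻¹ → T = 2π/N = 163.72 s ≈ 164 s.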